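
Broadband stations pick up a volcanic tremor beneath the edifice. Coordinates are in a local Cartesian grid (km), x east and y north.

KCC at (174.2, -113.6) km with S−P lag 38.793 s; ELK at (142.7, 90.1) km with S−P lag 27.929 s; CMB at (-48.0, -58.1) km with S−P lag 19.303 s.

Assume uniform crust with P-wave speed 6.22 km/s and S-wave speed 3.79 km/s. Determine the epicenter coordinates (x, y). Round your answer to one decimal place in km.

Distance from S−P lag: d = Δt · v_P v_S / (v_P − v_S) = Δt · (6.22·3.79)/(6.22−3.79) ≈ 9.7012·Δt.
So d_KCC = 376.34, d_ELK = 270.94, d_CMB = 187.26 km.
Circle about each station: (x − 174.2)² + (y + 113.6)² = 376.34²; (x − 142.7)² + (y − 90.1)² = 270.94²; (x + 48.0)² + (y + 58.1)² = 187.26².
Subtracting the KCC equation from the ELK and CMB equations removes the quadratic terms:
-63.0 x + 407.4 y = 53454.01
-444.4 x + 111.0 y = 68994.50
Solving the 2×2 system: x ≈ -127.4, y ≈ 111.5 km.
Check against KCC (with the unrounded x, y): √((x − 174.2)²+(y + 113.6)²) = 376.35 ≈ 376.34 km. ✓

(-127.4, 111.5)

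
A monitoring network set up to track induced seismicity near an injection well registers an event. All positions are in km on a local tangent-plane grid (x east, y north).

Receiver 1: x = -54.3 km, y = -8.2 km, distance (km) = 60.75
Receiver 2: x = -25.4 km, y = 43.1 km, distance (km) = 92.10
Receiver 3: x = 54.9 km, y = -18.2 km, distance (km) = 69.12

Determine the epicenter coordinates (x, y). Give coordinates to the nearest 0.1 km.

Circle about each station: (x + 54.3)² + (y + 8.2)² = 60.75²; (x + 25.4)² + (y − 43.1)² = 92.10²; (x − 54.9)² + (y + 18.2)² = 69.12².
Subtracting the Receiver 1 equation from the Receiver 2 and Receiver 3 equations removes the quadratic terms:
57.8 x + 102.6 y = -5304.81
218.4 x − 20.0 y = -757.49
Solving the 2×2 system: x ≈ -7.8, y ≈ -47.3 km.

x ≈ -7.8 km, y ≈ -47.3 km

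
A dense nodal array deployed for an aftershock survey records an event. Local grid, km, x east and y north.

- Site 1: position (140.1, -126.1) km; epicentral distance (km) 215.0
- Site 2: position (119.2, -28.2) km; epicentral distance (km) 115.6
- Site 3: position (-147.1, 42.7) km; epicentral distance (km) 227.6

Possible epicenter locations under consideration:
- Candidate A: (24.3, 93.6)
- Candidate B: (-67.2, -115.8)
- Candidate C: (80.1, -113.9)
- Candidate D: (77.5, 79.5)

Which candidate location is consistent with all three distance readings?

For each candidate, compare |candidate − station| to the reported distance:
Candidate A: residuals Site 1 33.4, Site 2 38.8, Site 3 48.8 → max 48.8 km
Candidate B: residuals Site 1 7.4, Site 2 90.4, Site 3 50.1 → max 90.4 km
Candidate C: residuals Site 1 153.8, Site 2 21.4, Site 3 48.3 → max 153.8 km
Candidate D: residuals Site 1 0.1, Site 2 0.1, Site 3 0.0 → max 0.1 km
Only Candidate D has all residuals ≈ 0.

Candidate D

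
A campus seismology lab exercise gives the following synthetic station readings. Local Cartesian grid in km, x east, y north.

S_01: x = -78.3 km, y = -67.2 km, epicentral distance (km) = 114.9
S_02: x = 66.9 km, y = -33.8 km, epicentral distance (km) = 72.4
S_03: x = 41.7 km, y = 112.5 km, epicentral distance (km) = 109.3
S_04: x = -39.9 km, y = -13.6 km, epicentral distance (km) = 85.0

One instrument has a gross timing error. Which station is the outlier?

S_04

Solve using three stations at a time. Using S_01, S_02, S_03 (subtract circle equations pairwise → linear system) gives (x, y) ≈ (8.1, 8.5).
Distances from that point to each station vs reported:
  S_01: calculated 114.9 vs reported 114.9 → residual 0.0 km
  S_02: calculated 72.4 vs reported 72.4 → residual 0.0 km
  S_03: calculated 109.3 vs reported 109.3 → residual 0.0 km
  S_04: calculated 52.9 vs reported 85.0 → residual 32.1 km
S_01, S_02, S_03 are mutually consistent (residuals ≈ 0); S_04 is off by 32.1 km.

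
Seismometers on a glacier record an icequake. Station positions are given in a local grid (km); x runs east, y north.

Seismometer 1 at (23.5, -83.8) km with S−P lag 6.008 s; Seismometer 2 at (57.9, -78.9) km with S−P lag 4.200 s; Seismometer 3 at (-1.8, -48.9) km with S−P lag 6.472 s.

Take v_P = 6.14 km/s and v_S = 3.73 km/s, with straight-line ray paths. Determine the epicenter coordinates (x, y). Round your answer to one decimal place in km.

58.9 km east, -39.0 km north

Distance from S−P lag: d = Δt · v_P v_S / (v_P − v_S) = Δt · (6.14·3.73)/(6.14−3.73) ≈ 9.5030·Δt.
So d_Seismometer 1 = 57.09, d_Seismometer 2 = 39.91, d_Seismometer 3 = 61.50 km.
Circle about each station: (x − 23.5)² + (y + 83.8)² = 57.09²; (x − 57.9)² + (y + 78.9)² = 39.91²; (x + 1.8)² + (y + 48.9)² = 61.50².
Subtracting pairs of circle equations eliminates x²+y² and gives linear equations (the radical axes):
68.8 x + 9.8 y = 3669.39
-50.6 x + 69.8 y = -5703.22
Solving the 2×2 system: x ≈ 58.9, y ≈ -39.0 km.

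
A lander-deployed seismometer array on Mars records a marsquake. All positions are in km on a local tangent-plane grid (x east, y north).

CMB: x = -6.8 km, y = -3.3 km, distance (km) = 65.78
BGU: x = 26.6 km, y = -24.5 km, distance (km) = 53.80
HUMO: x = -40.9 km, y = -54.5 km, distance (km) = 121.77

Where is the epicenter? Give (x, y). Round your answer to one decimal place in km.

Circle about each station: (x + 6.8)² + (y + 3.3)² = 65.78²; (x − 26.6)² + (y + 24.5)² = 53.80²; (x + 40.9)² + (y + 54.5)² = 121.77².
Subtracting the CMB equation from the BGU and HUMO equations removes the quadratic terms:
66.8 x − 42.4 y = 2683.25
-68.2 x − 102.4 y = -5914.99
Solving the 2×2 system: x ≈ 54.0, y ≈ 21.8 km.

(54.0, 21.8)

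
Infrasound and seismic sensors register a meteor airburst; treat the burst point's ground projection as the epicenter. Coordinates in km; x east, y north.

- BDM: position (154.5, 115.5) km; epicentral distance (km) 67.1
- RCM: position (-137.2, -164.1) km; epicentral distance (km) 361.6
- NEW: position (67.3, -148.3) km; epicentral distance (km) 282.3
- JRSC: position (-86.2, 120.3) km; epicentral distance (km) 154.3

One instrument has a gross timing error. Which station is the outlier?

Solve using three stations at a time. Using RCM, NEW, JRSC (subtract circle equations pairwise → linear system) gives (x, y) ≈ (67.5, 134.0).
Distances from that point to each station vs reported:
  BDM: calculated 89.0 vs reported 67.1 → residual 21.9 km
  RCM: calculated 361.6 vs reported 361.6 → residual 0.0 km
  NEW: calculated 282.3 vs reported 282.3 → residual 0.0 km
  JRSC: calculated 154.3 vs reported 154.3 → residual 0.0 km
RCM, NEW, JRSC are mutually consistent (residuals ≈ 0); BDM is off by 21.9 km.

BDM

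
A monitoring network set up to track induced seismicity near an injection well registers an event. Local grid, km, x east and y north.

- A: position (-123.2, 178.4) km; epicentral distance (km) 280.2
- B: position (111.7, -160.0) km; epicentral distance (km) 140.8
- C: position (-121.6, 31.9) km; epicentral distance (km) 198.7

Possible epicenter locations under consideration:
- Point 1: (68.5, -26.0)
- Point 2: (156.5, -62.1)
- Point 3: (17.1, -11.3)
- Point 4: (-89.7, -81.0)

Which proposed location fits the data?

For each candidate, compare |candidate − station| to the reported distance:
Point 1: residuals A 0.0, B 0.0, C 0.0 → max 0.0 km
Point 2: residuals A 88.7, B 33.1, C 94.9 → max 94.9 km
Point 3: residuals A 44.3, B 35.4, C 53.4 → max 53.4 km
Point 4: residuals A 18.6, B 75.5, C 81.4 → max 81.4 km
Only Point 1 has all residuals ≈ 0.

Point 1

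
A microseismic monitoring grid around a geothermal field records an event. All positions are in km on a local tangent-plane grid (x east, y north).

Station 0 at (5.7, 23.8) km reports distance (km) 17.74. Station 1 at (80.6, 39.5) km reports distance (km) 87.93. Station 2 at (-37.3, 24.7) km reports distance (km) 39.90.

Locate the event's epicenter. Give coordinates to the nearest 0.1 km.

Circle about each station: (x − 5.7)² + (y − 23.8)² = 17.74²; (x − 80.6)² + (y − 39.5)² = 87.93²; (x + 37.3)² + (y − 24.7)² = 39.90².
Subtracting pairs of circle equations eliminates x²+y² and gives linear equations (the radical axes):
149.8 x + 31.4 y = 40.70
-86.0 x + 1.8 y = 125.15
Solving the 2×2 system: x ≈ -1.3, y ≈ 7.5 km.
Check against Station 0 (with the unrounded x, y): √((x − 5.7)²+(y − 23.8)²) = 17.75 ≈ 17.74 km. ✓

-1.3 km east, 7.5 km north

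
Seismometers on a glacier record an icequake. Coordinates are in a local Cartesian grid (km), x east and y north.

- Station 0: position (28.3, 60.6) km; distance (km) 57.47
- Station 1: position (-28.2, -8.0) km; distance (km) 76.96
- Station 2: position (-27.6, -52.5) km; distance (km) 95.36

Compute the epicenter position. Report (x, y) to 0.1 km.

(47.4, 6.4)

Circle about each station: (x − 28.3)² + (y − 60.6)² = 57.47²; (x + 28.2)² + (y + 8.0)² = 76.96²; (x + 27.6)² + (y + 52.5)² = 95.36².
Subtracting pairs of circle equations eliminates x²+y² and gives linear equations (the radical axes):
-113.0 x − 137.2 y = -6234.05
-111.8 x − 226.2 y = -6745.97
Solving the 2×2 system: x ≈ 47.4, y ≈ 6.4 km.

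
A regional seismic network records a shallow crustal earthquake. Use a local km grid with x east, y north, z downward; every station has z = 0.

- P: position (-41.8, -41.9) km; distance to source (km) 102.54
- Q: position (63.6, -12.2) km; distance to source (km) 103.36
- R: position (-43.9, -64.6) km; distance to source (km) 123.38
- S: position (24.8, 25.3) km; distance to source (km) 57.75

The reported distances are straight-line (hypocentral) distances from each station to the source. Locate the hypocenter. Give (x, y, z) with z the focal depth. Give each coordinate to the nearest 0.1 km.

(-10.9, 47.5, 39.6)

Each station gives a sphere (x−x_i)² + (y−y_i)² + z² = d_i² (stations at z=0).
Subtracting the P sphere from Q and R: z² cancels, leaving linear equations in x and y:
210.8 x + 59.4 y = 522.11
-4.2 x − 45.4 y = -2110.65
Solving: x ≈ -10.908, y ≈ 47.499 km (keep extra digits for the depth step; rounded: -10.9, 47.5).
Then from the P sphere: z² = 102.54² − (x + 41.8)² − (y + 41.9)² with x = -10.908, y = 47.499, so z ≈ 39.597 ≈ 39.6 km.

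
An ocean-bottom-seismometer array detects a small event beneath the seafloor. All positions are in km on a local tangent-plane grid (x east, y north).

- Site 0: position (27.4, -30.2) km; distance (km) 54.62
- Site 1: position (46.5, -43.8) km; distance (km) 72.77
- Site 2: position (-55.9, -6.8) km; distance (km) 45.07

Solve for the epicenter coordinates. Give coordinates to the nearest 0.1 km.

x ≈ -26.2 km, y ≈ -40.7 km

Circle about each station: (x − 27.4)² + (y + 30.2)² = 54.62²; (x − 46.5)² + (y + 43.8)² = 72.77²; (x + 55.9)² + (y + 6.8)² = 45.07².
Subtracting the Site 0 equation from the Site 1 and Site 2 equations removes the quadratic terms:
38.2 x − 27.2 y = 105.76
-166.6 x + 46.8 y = 2460.29
Solving the 2×2 system: x ≈ -26.2, y ≈ -40.7 km.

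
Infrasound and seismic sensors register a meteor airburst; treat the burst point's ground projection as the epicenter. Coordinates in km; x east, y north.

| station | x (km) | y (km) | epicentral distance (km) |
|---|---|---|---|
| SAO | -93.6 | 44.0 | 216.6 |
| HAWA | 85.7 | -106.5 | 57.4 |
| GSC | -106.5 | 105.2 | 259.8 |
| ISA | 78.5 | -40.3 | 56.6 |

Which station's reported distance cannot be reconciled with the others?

Solve using three stations at a time. Using SAO, HAWA, GSC (subtract circle equations pairwise → linear system) gives (x, y) ≈ (101.0, -51.2).
Distances from that point to each station vs reported:
  SAO: calculated 216.6 vs reported 216.6 → residual 0.0 km
  HAWA: calculated 57.4 vs reported 57.4 → residual 0.0 km
  GSC: calculated 259.8 vs reported 259.8 → residual 0.0 km
  ISA: calculated 25.0 vs reported 56.6 → residual 31.6 km
SAO, HAWA, GSC are mutually consistent (residuals ≈ 0); ISA is off by 31.6 km.

ISA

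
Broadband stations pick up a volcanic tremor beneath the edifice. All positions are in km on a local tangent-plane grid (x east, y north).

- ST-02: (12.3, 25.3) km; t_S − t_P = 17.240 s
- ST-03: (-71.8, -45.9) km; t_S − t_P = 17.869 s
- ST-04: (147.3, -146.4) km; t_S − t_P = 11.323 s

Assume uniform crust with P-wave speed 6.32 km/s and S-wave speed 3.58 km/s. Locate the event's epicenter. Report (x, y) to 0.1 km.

x ≈ 62.0 km, y ≈ -108.1 km

Distance from S−P lag: d = Δt · v_P v_S / (v_P − v_S) = Δt · (6.32·3.58)/(6.32−3.58) ≈ 8.2575·Δt.
So d_ST-02 = 142.36, d_ST-03 = 147.55, d_ST-04 = 93.50 km.
Circle about each station: (x − 12.3)² + (y − 25.3)² = 142.36²; (x + 71.8)² + (y + 45.9)² = 147.55²; (x − 147.3)² + (y + 146.4)² = 93.50².
Subtracting the ST-02 equation from the ST-03 and ST-04 equations removes the quadratic terms:
-168.2 x − 142.4 y = 4966.04
270.0 x − 343.4 y = 53862.99
Solving the 2×2 system: x ≈ 62.0, y ≈ -108.1 km.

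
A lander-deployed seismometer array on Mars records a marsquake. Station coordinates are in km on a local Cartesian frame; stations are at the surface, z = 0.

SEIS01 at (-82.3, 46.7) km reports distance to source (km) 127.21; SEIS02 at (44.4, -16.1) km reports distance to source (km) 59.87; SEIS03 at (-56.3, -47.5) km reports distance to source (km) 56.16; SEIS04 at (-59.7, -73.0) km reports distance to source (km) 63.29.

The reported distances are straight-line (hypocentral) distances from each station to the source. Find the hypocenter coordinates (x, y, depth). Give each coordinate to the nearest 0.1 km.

(-2.1, -51.0, 14.3)

Each station gives a sphere (x−x_i)² + (y−y_i)² + z² = d_i² (stations at z=0).
Subtracting the SEIS01 sphere from SEIS02 and SEIS03: z² cancels, leaving linear equations in x and y:
253.4 x − 125.6 y = 5874.36
52.0 x − 188.4 y = 9500.20
Solving: x ≈ -2.099, y ≈ -51.005 km (keep extra digits for the depth step; rounded: -2.1, -51.0).
Then from the SEIS01 sphere: z² = 127.21² − (x + 82.3)² − (y − 46.7)² with x = -2.099, y = -51.005, so z ≈ 14.280 ≈ 14.3 km.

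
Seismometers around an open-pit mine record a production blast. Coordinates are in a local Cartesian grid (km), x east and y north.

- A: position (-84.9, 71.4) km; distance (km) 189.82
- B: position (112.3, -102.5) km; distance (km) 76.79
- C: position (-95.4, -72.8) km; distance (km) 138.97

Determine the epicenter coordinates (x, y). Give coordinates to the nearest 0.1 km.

(43.5, -68.4)

Circle about each station: (x + 84.9)² + (y − 71.4)² = 189.82²; (x − 112.3)² + (y + 102.5)² = 76.79²; (x + 95.4)² + (y + 72.8)² = 138.97².
Subtracting the A equation from the B and C equations removes the quadratic terms:
394.4 x − 347.8 y = 40946.50
-21.0 x − 288.4 y = 18814.00
Solving the 2×2 system: x ≈ 43.5, y ≈ -68.4 km.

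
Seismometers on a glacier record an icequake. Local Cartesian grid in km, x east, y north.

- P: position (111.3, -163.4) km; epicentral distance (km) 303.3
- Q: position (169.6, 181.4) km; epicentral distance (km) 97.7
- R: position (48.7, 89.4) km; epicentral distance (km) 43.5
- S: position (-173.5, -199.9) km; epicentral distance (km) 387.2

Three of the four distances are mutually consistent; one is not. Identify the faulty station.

Q

Solve using three stations at a time. Using P, R, S (subtract circle equations pairwise → linear system) gives (x, y) ≈ (30.8, 129.0).
Distances from that point to each station vs reported:
  P: calculated 303.3 vs reported 303.3 → residual 0.0 km
  Q: calculated 148.4 vs reported 97.7 → residual 50.7 km
  R: calculated 43.5 vs reported 43.5 → residual 0.0 km
  S: calculated 387.2 vs reported 387.2 → residual 0.0 km
P, R, S are mutually consistent (residuals ≈ 0); Q is off by 50.7 km.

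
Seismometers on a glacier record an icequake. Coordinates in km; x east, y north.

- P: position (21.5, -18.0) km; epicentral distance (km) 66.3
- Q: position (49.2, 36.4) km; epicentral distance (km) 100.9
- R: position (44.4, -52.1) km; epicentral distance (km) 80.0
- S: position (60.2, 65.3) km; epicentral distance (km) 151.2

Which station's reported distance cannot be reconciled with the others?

Q

Solve using three stations at a time. Using P, R, S (subtract circle equations pairwise → linear system) gives (x, y) ≈ (-35.6, -51.7).
Distances from that point to each station vs reported:
  P: calculated 66.3 vs reported 66.3 → residual 0.0 km
  Q: calculated 122.3 vs reported 100.9 → residual 21.4 km
  R: calculated 80.0 vs reported 80.0 → residual 0.0 km
  S: calculated 151.2 vs reported 151.2 → residual 0.0 km
P, R, S are mutually consistent (residuals ≈ 0); Q is off by 21.4 km.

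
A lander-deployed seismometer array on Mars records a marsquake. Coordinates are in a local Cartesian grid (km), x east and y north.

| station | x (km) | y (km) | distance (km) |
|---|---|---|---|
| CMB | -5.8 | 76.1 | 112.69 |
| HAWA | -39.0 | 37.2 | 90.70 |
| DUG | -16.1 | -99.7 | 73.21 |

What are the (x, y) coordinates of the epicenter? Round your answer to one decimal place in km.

Circle about each station: (x + 5.8)² + (y − 76.1)² = 112.69²; (x + 39.0)² + (y − 37.2)² = 90.70²; (x + 16.1)² + (y + 99.7)² = 73.21².
Subtracting the CMB equation from the HAWA and DUG equations removes the quadratic terms:
-66.4 x − 77.8 y = 1552.54
-20.6 x − 351.6 y = 11713.78
Solving the 2×2 system: x ≈ 16.8, y ≈ -34.3 km.

(16.8, -34.3)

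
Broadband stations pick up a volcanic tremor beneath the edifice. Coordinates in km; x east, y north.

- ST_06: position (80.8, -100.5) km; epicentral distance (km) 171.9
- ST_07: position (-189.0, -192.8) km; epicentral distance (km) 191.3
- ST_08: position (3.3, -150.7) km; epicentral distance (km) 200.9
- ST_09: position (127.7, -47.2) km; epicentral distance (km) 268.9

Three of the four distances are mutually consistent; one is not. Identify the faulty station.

Solve using three stations at a time. Using ST_07, ST_08, ST_09 (subtract circle equations pairwise → linear system) gives (x, y) ≈ (-138.5, -8.1).
Distances from that point to each station vs reported:
  ST_06: calculated 237.9 vs reported 171.9 → residual 66.0 km
  ST_07: calculated 191.5 vs reported 191.3 → residual 0.2 km
  ST_08: calculated 201.0 vs reported 200.9 → residual 0.1 km
  ST_09: calculated 269.0 vs reported 268.9 → residual 0.1 km
ST_07, ST_08, ST_09 are mutually consistent (residuals ≈ 0); ST_06 is off by 66.0 km.

ST_06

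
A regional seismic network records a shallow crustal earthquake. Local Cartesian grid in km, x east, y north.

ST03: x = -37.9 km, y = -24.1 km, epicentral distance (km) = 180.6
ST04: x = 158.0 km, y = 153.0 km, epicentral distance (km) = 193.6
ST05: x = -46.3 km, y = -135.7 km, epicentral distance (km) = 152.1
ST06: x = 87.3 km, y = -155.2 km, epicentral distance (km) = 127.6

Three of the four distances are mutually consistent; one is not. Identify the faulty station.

Solve using three stations at a time. Using ST03, ST04, ST06 (subtract circle equations pairwise → linear system) gives (x, y) ≈ (142.0, -39.9).
Distances from that point to each station vs reported:
  ST03: calculated 180.6 vs reported 180.6 → residual 0.0 km
  ST04: calculated 193.6 vs reported 193.6 → residual 0.0 km
  ST05: calculated 211.3 vs reported 152.1 → residual 59.2 km
  ST06: calculated 127.6 vs reported 127.6 → residual 0.0 km
ST03, ST04, ST06 are mutually consistent (residuals ≈ 0); ST05 is off by 59.2 km.

ST05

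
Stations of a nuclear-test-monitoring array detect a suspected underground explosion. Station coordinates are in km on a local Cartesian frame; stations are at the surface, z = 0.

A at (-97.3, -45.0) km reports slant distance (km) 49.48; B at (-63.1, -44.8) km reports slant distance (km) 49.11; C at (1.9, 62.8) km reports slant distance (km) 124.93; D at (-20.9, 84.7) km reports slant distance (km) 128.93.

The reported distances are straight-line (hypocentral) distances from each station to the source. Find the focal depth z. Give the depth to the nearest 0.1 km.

depth ≈ 40.5 km

Each station gives a sphere (x−x_i)² + (y−y_i)² + z² = d_i² (stations at z=0).
Subtracting the A sphere from B and C: z² cancels, leaving linear equations in x and y:
68.4 x + 0.4 y = -5467.16
198.4 x + 215.6 y = -20704.07
Solving: x ≈ -79.797, y ≈ -22.599 km (keep extra digits for the depth step; rounded: -79.8, -22.6).
Then from the A sphere: z² = 49.48² − (x + 97.3)² − (y + 45.0)² with x = -79.797, y = -22.599, so z ≈ 40.498 ≈ 40.5 km.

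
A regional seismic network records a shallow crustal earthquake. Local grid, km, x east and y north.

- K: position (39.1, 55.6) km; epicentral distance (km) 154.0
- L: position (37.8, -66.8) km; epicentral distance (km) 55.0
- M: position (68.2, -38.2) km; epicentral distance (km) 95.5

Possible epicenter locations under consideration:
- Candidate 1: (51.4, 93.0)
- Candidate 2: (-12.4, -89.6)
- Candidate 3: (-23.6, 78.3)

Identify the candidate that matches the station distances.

Candidate 2

For each candidate, compare |candidate − station| to the reported distance:
Candidate 1: residuals K 114.6, L 105.4, M 36.8 → max 114.6 km
Candidate 2: residuals K 0.1, L 0.1, M 0.1 → max 0.1 km
Candidate 3: residuals K 87.3, L 102.6, M 52.8 → max 102.6 km
Only Candidate 2 has all residuals ≈ 0.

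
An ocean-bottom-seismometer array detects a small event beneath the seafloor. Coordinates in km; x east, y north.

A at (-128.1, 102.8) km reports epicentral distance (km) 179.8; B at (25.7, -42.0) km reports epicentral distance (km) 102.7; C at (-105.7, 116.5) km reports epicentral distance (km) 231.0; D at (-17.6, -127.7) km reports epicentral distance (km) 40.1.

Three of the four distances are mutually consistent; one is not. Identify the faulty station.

A

Solve using three stations at a time. Using B, C, D (subtract circle equations pairwise → linear system) gives (x, y) ≈ (-52.7, -108.3).
Distances from that point to each station vs reported:
  A: calculated 224.2 vs reported 179.8 → residual 44.4 km
  B: calculated 102.7 vs reported 102.7 → residual 0.0 km
  C: calculated 231.0 vs reported 231.0 → residual 0.0 km
  D: calculated 40.1 vs reported 40.1 → residual 0.0 km
B, C, D are mutually consistent (residuals ≈ 0); A is off by 44.4 km.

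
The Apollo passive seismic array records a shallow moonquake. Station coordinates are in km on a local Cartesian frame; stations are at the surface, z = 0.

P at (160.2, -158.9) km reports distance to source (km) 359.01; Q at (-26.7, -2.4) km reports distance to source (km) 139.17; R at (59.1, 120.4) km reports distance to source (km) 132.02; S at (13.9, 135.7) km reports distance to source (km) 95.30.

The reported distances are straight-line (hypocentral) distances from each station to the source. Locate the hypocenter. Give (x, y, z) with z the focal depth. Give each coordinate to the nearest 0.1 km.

(-58.8, 119.3, 59.4)

Each station gives a sphere (x−x_i)² + (y−y_i)² + z² = d_i² (stations at z=0).
Subtracting the P sphere from Q and R: z² cancels, leaving linear equations in x and y:
-373.8 x + 313.0 y = 59325.29
-202.2 x + 558.6 y = 78534.62
Solving: x ≈ -58.810, y ≈ 119.304 km (keep extra digits for the depth step; rounded: -58.8, 119.3).
Then from the P sphere: z² = 359.01² − (x − 160.2)² − (y + 158.9)² with x = -58.810, y = 119.304, so z ≈ 59.375 ≈ 59.4 km.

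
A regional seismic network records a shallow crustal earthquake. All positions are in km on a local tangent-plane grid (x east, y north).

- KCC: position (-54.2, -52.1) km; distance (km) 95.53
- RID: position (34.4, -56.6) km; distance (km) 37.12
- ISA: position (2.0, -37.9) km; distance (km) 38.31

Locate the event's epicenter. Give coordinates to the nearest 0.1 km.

Circle about each station: (x + 54.2)² + (y + 52.1)² = 95.53²; (x − 34.4)² + (y + 56.6)² = 37.12²; (x − 2.0)² + (y + 37.9)² = 38.31².
Subtracting pairs of circle equations eliminates x²+y² and gives linear equations (the radical axes):
177.2 x − 9.0 y = 6482.96
112.4 x + 28.4 y = 3446.68
Solving the 2×2 system: x ≈ 35.6, y ≈ -19.5 km.
Check against KCC (with the unrounded x, y): √((x + 54.2)²+(y + 52.1)²) = 95.53 ≈ 95.53 km. ✓

(35.6, -19.5)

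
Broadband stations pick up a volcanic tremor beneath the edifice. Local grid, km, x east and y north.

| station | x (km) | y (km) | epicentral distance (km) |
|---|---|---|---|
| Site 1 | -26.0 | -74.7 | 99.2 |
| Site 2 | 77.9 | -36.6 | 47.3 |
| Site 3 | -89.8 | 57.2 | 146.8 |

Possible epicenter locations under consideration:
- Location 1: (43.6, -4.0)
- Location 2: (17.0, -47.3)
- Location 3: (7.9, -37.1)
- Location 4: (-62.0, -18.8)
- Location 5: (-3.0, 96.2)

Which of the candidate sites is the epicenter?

For each candidate, compare |candidate − station| to the reported distance:
Location 1: residuals Site 1 0.0, Site 2 0.0, Site 3 0.0 → max 0.0 km
Location 2: residuals Site 1 48.2, Site 2 14.5, Site 3 2.6 → max 48.2 km
Location 3: residuals Site 1 48.6, Site 2 22.7, Site 3 11.0 → max 48.6 km
Location 4: residuals Site 1 32.7, Site 2 93.7, Site 3 65.9 → max 93.7 km
Location 5: residuals Site 1 73.2, Site 2 108.2, Site 3 51.6 → max 108.2 km
Only Location 1 has all residuals ≈ 0.

Location 1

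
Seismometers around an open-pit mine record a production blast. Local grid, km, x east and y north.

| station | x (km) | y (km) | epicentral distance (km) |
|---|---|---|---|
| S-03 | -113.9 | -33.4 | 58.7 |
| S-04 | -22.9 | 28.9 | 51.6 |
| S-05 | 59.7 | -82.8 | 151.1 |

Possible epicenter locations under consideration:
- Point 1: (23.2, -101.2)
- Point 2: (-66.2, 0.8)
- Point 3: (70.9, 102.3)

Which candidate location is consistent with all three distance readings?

Point 2

For each candidate, compare |candidate − station| to the reported distance:
Point 1: residuals S-03 94.2, S-04 86.4, S-05 110.2 → max 110.2 km
Point 2: residuals S-03 0.0, S-04 0.0, S-05 0.0 → max 0.0 km
Point 3: residuals S-03 170.6, S-04 67.5, S-05 34.3 → max 170.6 km
Only Point 2 has all residuals ≈ 0.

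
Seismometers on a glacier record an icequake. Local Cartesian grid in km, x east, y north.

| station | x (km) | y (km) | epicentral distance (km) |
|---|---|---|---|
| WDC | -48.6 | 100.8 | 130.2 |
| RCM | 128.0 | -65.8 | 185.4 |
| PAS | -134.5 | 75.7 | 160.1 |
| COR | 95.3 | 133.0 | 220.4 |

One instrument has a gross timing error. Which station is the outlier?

Solve using three stations at a time. Using WDC, RCM, COR (subtract circle equations pairwise → linear system) gives (x, y) ≈ (-53.8, -29.3).
Distances from that point to each station vs reported:
  WDC: calculated 130.2 vs reported 130.2 → residual 0.0 km
  RCM: calculated 185.4 vs reported 185.4 → residual 0.0 km
  PAS: calculated 132.5 vs reported 160.1 → residual 27.6 km
  COR: calculated 220.4 vs reported 220.4 → residual 0.0 km
WDC, RCM, COR are mutually consistent (residuals ≈ 0); PAS is off by 27.6 km.

PAS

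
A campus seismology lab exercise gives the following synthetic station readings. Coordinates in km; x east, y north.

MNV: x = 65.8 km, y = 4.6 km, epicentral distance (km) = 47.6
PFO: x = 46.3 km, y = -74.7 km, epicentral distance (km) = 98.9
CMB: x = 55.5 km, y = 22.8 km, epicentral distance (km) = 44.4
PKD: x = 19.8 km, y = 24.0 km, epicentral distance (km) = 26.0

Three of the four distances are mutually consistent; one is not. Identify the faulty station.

PFO

Solve using three stations at a time. Using MNV, CMB, PKD (subtract circle equations pairwise → linear system) gives (x, y) ≈ (18.7, -2.0).
Distances from that point to each station vs reported:
  MNV: calculated 47.6 vs reported 47.6 → residual 0.0 km
  PFO: calculated 77.8 vs reported 98.9 → residual 21.1 km
  CMB: calculated 44.4 vs reported 44.4 → residual 0.0 km
  PKD: calculated 26.0 vs reported 26.0 → residual 0.0 km
MNV, CMB, PKD are mutually consistent (residuals ≈ 0); PFO is off by 21.1 km.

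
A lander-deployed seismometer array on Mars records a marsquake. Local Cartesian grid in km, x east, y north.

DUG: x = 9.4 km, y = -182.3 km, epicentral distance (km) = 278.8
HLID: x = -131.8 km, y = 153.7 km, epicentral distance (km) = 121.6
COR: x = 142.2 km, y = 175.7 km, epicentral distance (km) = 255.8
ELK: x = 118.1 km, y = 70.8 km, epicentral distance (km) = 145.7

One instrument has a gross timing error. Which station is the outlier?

Solve using three stations at a time. Using DUG, HLID, ELK (subtract circle equations pairwise → linear system) gives (x, y) ≈ (-25.7, 94.3).
Distances from that point to each station vs reported:
  DUG: calculated 278.8 vs reported 278.8 → residual 0.0 km
  HLID: calculated 121.6 vs reported 121.6 → residual 0.0 km
  COR: calculated 186.6 vs reported 255.8 → residual 69.2 km
  ELK: calculated 145.7 vs reported 145.7 → residual 0.0 km
DUG, HLID, ELK are mutually consistent (residuals ≈ 0); COR is off by 69.2 km.

COR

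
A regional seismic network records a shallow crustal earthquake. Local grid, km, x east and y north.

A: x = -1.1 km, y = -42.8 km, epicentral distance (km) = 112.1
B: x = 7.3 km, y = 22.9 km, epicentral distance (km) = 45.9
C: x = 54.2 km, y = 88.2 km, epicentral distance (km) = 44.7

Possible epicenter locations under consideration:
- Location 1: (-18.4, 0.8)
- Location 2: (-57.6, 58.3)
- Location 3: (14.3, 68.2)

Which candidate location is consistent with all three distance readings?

Location 3

For each candidate, compare |candidate − station| to the reported distance:
Location 1: residuals A 65.2, B 12.0, C 68.9 → max 68.9 km
Location 2: residuals A 3.7, B 28.0, C 71.0 → max 71.0 km
Location 3: residuals A 0.0, B 0.1, C 0.1 → max 0.1 km
Only Location 3 has all residuals ≈ 0.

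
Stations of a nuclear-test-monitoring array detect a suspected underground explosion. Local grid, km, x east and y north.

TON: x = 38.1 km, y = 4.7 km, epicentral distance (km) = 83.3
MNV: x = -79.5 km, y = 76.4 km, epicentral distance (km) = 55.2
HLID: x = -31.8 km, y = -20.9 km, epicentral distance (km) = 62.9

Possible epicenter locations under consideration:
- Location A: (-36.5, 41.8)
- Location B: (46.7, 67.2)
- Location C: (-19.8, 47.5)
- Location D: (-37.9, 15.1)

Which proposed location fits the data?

Location A

For each candidate, compare |candidate − station| to the reported distance:
Location A: residuals TON 0.0, MNV 0.0, HLID 0.0 → max 0.0 km
Location B: residuals TON 20.2, MNV 71.3, HLID 55.1 → max 71.3 km
Location C: residuals TON 11.3, MNV 11.1, HLID 6.5 → max 11.3 km
Location D: residuals TON 6.6, MNV 18.9, HLID 26.4 → max 26.4 km
Only Location A has all residuals ≈ 0.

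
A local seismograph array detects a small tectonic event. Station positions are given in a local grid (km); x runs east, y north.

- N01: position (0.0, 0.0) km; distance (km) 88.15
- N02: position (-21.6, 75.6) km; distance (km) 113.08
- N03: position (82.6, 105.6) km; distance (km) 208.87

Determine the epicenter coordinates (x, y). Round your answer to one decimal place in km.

(-86.5, -17.0)

Circle about each station: x² + y² = 88.15²; (x + 21.6)² + (y − 75.6)² = 113.08²; (x − 82.6)² + (y − 105.6)² = 208.87².
Subtracting the N01 equation from the N02 and N03 equations removes the quadratic terms:
-43.2 x + 151.2 y = 1165.26
165.2 x + 211.2 y = -17882.13
Solving the 2×2 system: x ≈ -86.5, y ≈ -17.0 km.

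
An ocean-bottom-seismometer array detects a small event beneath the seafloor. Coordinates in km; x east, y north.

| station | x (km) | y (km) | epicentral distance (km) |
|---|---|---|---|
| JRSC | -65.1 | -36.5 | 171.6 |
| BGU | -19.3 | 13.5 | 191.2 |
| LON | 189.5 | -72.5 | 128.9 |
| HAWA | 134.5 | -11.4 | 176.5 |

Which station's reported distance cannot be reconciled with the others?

LON

Solve using three stations at a time. Using JRSC, BGU, HAWA (subtract circle equations pairwise → linear system) gives (x, y) ≈ (48.2, -165.4).
Distances from that point to each station vs reported:
  JRSC: calculated 171.7 vs reported 171.6 → residual 0.1 km
  BGU: calculated 191.2 vs reported 191.2 → residual 0.0 km
  LON: calculated 169.1 vs reported 128.9 → residual 40.2 km
  HAWA: calculated 176.6 vs reported 176.5 → residual 0.1 km
JRSC, BGU, HAWA are mutually consistent (residuals ≈ 0); LON is off by 40.2 km.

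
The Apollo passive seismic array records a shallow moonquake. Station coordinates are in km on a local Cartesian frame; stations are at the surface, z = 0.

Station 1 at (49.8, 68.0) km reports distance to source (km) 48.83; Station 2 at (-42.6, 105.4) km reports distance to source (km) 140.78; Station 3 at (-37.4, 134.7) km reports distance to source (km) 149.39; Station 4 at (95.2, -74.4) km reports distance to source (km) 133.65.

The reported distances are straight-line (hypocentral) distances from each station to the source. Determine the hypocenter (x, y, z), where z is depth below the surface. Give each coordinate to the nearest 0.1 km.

x ≈ 85.2 km, y ≈ 55.2 km, depth ≈ 31.1 km

Each station gives a sphere (x−x_i)² + (y−y_i)² + z² = d_i² (stations at z=0).
Subtracting the Station 1 sphere from Station 2 and Station 3: z² cancels, leaving linear equations in x and y:
-184.8 x + 74.8 y = -11614.76
-174.4 x + 133.4 y = -7494.19
Solving: x ≈ 85.192, y ≈ 55.197 km (keep extra digits for the depth step; rounded: 85.2, 55.2).
Then from the Station 1 sphere: z² = 48.83² − (x − 49.8)² − (y − 68.0)² with x = 85.192, y = 55.197, so z ≈ 31.110 ≈ 31.1 km.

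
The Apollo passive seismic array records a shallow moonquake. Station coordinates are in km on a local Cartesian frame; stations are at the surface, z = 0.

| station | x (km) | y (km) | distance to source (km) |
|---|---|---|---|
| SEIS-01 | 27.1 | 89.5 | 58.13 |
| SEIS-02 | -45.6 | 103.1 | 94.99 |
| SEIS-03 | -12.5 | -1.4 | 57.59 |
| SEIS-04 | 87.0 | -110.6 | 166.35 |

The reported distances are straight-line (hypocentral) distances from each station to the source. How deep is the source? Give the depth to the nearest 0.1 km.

depth ≈ 27.0 km

Each station gives a sphere (x−x_i)² + (y−y_i)² + z² = d_i² (stations at z=0).
Subtracting the SEIS-01 sphere from SEIS-02 and SEIS-03: z² cancels, leaving linear equations in x and y:
-145.4 x + 27.2 y = -1679.69
-79.2 x − 181.8 y = -8523.96
Solving: x ≈ 18.792, y ≈ 38.700 km (keep extra digits for the depth step; rounded: 18.8, 38.7).
Then from the SEIS-01 sphere: z² = 58.13² − (x − 27.1)² − (y − 89.5)² with x = 18.792, y = 38.700, so z ≈ 27.008 ≈ 27.0 km.
Check against SEIS-04 (with the unrounded solution): distance 166.35 ≈ 166.35 km. ✓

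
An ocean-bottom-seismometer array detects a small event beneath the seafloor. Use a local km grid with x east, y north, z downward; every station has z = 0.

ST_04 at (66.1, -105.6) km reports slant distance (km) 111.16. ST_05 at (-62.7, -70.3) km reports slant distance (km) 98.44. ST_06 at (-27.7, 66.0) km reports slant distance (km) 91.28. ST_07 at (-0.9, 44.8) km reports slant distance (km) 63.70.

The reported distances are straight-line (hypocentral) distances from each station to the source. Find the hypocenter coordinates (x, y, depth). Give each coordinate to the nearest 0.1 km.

Each station gives a sphere (x−x_i)² + (y−y_i)² + z² = d_i² (stations at z=0).
Subtracting the ST_04 sphere from ST_05 and ST_06: z² cancels, leaving linear equations in x and y:
-257.6 x + 70.6 y = -3981.08
-187.6 x + 343.2 y = -6372.77
Solving: x ≈ 12.192, y ≈ -11.904 km (keep extra digits for the depth step; rounded: 12.2, -11.9).
Then from the ST_04 sphere: z² = 111.16² − (x − 66.1)² − (y + 105.6)² with x = 12.192, y = -11.904, so z ≈ 25.914 ≈ 25.9 km.
Check against ST_07 (with the unrounded solution): distance 63.71 ≈ 63.70 km. ✓

x ≈ 12.2 km, y ≈ -11.9 km, depth ≈ 25.9 km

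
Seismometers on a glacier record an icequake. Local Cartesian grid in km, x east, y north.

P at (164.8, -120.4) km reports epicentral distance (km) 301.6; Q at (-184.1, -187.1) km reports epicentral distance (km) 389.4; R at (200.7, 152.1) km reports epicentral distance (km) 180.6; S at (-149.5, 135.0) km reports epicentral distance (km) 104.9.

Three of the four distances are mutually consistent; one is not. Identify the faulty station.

Solve using three stations at a time. Using P, Q, R (subtract circle equations pairwise → linear system) gives (x, y) ≈ (20.3, 144.3).
Distances from that point to each station vs reported:
  P: calculated 301.6 vs reported 301.6 → residual 0.0 km
  Q: calculated 389.4 vs reported 389.4 → residual 0.0 km
  R: calculated 180.6 vs reported 180.6 → residual 0.0 km
  S: calculated 170.1 vs reported 104.9 → residual 65.2 km
P, Q, R are mutually consistent (residuals ≈ 0); S is off by 65.2 km.

S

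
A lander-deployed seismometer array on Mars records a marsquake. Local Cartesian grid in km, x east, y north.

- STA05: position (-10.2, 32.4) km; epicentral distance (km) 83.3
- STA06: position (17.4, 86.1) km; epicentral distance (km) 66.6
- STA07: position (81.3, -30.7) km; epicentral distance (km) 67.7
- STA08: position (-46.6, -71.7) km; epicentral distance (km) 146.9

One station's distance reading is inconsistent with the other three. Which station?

Solve using three stations at a time. Using STA06, STA07, STA08 (subtract circle equations pairwise → linear system) gives (x, y) ≈ (57.0, 32.5).
Distances from that point to each station vs reported:
  STA05: calculated 67.2 vs reported 83.3 → residual 16.1 km
  STA06: calculated 66.6 vs reported 66.6 → residual 0.0 km
  STA07: calculated 67.7 vs reported 67.7 → residual 0.0 km
  STA08: calculated 146.9 vs reported 146.9 → residual 0.0 km
STA06, STA07, STA08 are mutually consistent (residuals ≈ 0); STA05 is off by 16.1 km.

STA05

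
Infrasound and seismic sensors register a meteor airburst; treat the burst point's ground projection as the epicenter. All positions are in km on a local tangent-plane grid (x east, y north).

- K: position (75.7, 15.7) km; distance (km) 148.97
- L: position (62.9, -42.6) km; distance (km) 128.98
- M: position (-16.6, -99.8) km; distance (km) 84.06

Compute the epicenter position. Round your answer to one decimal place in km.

(-65.6, -31.5)

Circle about each station: (x − 75.7)² + (y − 15.7)² = 148.97²; (x − 62.9)² + (y + 42.6)² = 128.98²; (x + 16.6)² + (y + 99.8)² = 84.06².
Subtracting pairs of circle equations eliminates x²+y² and gives linear equations (the radical axes):
-25.6 x − 116.6 y = 5350.41
-184.6 x − 231.0 y = 19384.60
Solving the 2×2 system: x ≈ -65.6, y ≈ -31.5 km.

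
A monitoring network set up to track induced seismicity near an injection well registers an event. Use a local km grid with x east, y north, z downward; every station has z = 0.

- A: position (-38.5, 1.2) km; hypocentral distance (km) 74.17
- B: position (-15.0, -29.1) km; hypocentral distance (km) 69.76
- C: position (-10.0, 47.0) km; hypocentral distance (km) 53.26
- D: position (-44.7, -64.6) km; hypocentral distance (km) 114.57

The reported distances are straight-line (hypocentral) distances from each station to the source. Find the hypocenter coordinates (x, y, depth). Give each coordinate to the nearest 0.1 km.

(29.9, 19.5, 22.1)

Each station gives a sphere (x−x_i)² + (y−y_i)² + z² = d_i² (stations at z=0).
Subtracting the A sphere from B and C: z² cancels, leaving linear equations in x and y:
47.0 x − 60.6 y = 222.85
57.0 x + 91.6 y = 3489.87
Solving: x ≈ 29.886, y ≈ 19.502 km (keep extra digits for the depth step; rounded: 29.9, 19.5).
Then from the A sphere: z² = 74.17² − (x + 38.5)² − (y − 1.2)² with x = 29.886, y = 19.502, so z ≈ 22.126 ≈ 22.1 km.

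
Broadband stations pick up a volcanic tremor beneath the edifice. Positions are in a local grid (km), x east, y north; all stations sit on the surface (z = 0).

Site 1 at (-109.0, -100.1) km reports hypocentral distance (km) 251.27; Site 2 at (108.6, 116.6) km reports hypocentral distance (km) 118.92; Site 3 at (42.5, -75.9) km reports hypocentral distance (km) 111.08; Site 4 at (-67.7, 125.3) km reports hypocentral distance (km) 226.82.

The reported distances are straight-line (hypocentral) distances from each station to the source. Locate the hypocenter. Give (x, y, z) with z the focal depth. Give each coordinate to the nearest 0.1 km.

Each station gives a sphere (x−x_i)² + (y−y_i)² + z² = d_i² (stations at z=0).
Subtracting the Site 1 sphere from Site 2 and Site 3: z² cancels, leaving linear equations in x and y:
435.2 x + 433.4 y = 52483.16
303.0 x + 48.4 y = 36463.90
Solving: x ≈ 120.295, y ≈ 0.302 km (keep extra digits for the depth step; rounded: 120.3, 0.3).
Then from the Site 1 sphere: z² = 251.27² − (x + 109.0)² − (y + 100.1)² with x = 120.295, y = 0.302, so z ≈ 21.906 ≈ 21.9 km.

(120.3, 0.3, 21.9)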